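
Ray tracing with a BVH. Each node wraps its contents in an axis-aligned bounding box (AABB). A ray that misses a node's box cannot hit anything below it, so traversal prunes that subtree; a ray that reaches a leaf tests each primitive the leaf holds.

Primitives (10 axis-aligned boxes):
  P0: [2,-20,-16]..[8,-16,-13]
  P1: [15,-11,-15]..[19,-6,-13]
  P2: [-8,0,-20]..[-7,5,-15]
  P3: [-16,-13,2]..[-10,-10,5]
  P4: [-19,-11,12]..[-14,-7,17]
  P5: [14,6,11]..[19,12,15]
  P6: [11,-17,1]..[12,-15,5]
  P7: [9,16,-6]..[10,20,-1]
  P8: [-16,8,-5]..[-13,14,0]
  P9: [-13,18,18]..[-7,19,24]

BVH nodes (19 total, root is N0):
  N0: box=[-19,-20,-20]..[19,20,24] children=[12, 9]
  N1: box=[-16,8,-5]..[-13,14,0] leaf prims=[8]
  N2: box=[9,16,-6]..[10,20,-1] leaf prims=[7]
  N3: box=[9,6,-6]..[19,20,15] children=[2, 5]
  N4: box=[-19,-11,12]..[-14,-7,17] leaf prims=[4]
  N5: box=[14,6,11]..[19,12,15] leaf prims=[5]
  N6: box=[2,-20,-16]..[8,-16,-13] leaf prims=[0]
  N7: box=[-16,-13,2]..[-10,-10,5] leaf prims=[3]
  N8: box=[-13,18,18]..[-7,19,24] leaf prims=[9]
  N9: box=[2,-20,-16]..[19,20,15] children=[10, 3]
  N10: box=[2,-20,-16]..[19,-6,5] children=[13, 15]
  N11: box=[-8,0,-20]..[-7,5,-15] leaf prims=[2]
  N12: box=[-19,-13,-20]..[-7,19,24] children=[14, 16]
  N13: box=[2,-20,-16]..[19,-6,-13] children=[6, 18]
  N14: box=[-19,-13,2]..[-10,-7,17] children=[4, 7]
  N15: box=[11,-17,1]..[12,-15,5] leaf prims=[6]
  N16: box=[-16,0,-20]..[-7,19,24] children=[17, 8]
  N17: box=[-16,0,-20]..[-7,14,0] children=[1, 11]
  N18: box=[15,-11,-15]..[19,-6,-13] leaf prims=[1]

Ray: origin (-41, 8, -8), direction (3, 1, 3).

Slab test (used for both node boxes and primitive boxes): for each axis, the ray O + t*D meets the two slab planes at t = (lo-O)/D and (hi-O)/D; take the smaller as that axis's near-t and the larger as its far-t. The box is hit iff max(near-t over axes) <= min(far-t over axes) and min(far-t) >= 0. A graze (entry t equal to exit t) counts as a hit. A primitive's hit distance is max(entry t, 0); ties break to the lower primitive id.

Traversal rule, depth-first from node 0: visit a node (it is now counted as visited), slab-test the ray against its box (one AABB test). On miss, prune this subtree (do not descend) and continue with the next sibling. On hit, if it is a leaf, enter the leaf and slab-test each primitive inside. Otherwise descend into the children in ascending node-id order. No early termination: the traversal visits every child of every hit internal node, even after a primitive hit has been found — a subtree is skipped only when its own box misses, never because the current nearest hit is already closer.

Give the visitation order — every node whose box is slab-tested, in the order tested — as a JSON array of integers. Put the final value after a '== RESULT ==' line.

Traverse from the root:
N0 x:[22/3,20] y:[-28,12] z:[-4,32/3] -> hit [22/3,32/3], descend [9, 12]
  N9 x:[43/3,20] y:[-28,12] z:[-8/3,23/3] -> miss, prune
  N12 x:[22/3,34/3] y:[-21,11] z:[-4,32/3] -> hit [22/3,32/3], descend [14, 16]
    N14 x:[22/3,31/3] y:[-21,-15] z:[10/3,25/3] -> miss, prune
    N16 x:[25/3,34/3] y:[-8,11] z:[-4,32/3] -> hit [25/3,32/3], descend [8, 17]
      N8 x:[28/3,34/3] y:[10,11] z:[26/3,32/3] -> hit [10,32/3] leaf, test {P9@t=10}
      N17 x:[25/3,34/3] y:[-8,6] z:[-4,8/3] -> miss, prune

Visited [0, 9, 12, 14, 16, 8, 17]. Tests: 7 box, 1 leaf. Nearest: P9.

== RESULT ==
[0, 9, 12, 14, 16, 8, 17]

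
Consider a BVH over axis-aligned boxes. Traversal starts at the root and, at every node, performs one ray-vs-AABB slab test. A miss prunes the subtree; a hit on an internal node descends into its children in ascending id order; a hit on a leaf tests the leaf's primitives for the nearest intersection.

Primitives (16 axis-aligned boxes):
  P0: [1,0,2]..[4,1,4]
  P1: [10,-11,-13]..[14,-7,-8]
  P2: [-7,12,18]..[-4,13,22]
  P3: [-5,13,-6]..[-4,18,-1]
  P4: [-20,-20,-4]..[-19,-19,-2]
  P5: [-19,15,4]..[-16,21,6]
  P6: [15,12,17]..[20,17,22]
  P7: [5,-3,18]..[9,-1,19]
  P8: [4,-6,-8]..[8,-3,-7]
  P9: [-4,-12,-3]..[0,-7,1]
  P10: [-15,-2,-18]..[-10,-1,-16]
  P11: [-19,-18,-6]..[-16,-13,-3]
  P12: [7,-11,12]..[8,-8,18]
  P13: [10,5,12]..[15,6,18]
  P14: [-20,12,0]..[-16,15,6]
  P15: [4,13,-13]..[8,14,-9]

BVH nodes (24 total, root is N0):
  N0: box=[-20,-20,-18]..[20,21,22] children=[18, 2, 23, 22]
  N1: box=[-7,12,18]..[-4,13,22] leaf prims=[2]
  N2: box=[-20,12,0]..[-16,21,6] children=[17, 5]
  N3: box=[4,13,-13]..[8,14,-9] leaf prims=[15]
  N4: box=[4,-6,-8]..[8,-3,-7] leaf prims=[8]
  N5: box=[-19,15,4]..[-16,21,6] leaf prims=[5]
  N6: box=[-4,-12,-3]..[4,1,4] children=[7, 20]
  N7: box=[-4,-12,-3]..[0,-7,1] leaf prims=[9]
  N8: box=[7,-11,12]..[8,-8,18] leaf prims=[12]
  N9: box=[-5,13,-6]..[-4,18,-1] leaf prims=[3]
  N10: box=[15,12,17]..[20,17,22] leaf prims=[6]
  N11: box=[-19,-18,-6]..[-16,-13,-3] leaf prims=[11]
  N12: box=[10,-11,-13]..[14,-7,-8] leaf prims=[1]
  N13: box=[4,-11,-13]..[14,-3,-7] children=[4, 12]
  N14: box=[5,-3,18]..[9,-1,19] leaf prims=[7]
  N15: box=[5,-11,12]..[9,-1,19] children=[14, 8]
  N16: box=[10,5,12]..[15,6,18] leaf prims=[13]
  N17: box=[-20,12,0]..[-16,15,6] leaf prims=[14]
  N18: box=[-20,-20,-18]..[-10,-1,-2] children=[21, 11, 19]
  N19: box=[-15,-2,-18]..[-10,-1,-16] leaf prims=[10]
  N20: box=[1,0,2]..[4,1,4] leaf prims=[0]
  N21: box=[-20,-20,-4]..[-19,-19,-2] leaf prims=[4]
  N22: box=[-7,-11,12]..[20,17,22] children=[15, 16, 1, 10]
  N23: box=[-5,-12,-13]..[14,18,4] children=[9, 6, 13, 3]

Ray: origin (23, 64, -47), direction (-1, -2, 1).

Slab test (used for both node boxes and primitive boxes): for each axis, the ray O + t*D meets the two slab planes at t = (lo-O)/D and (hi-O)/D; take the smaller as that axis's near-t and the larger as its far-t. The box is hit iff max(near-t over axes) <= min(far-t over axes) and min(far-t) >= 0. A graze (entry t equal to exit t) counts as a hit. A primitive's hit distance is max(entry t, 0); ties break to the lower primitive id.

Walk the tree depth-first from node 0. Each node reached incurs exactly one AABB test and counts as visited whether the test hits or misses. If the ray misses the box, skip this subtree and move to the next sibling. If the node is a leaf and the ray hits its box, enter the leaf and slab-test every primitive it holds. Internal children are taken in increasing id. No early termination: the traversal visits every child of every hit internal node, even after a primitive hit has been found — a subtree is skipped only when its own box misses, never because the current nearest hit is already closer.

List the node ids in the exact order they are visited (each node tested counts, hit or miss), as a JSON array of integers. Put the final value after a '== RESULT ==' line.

Trace the traversal:
N0 x:[3,43] y:[43/2,42] z:[29,69] -> hit [29,42], descend [2, 18, 22, 23]
  N2 x:[39,43] y:[43/2,26] z:[47,53] -> miss, prune
  N18 x:[33,43] y:[65/2,42] z:[29,45] -> hit [33,42], descend [11, 19, 21]
    N11 x:[39,42] y:[77/2,41] z:[41,44] -> hit [41,41] leaf, test {P11@t=41}
    N19 x:[33,38] y:[65/2,33] z:[29,31] -> miss, prune
    N21 x:[42,43] y:[83/2,42] z:[43,45] -> miss, prune
  N22 x:[3,30] y:[47/2,75/2] z:[59,69] -> miss, prune
  N23 x:[9,28] y:[23,38] z:[34,51] -> miss, prune

Visited [0, 2, 18, 11, 19, 21, 22, 23]. Tests: 8 box, 1 leaf. Nearest: P11.

== RESULT ==
[0, 2, 18, 11, 19, 21, 22, 23]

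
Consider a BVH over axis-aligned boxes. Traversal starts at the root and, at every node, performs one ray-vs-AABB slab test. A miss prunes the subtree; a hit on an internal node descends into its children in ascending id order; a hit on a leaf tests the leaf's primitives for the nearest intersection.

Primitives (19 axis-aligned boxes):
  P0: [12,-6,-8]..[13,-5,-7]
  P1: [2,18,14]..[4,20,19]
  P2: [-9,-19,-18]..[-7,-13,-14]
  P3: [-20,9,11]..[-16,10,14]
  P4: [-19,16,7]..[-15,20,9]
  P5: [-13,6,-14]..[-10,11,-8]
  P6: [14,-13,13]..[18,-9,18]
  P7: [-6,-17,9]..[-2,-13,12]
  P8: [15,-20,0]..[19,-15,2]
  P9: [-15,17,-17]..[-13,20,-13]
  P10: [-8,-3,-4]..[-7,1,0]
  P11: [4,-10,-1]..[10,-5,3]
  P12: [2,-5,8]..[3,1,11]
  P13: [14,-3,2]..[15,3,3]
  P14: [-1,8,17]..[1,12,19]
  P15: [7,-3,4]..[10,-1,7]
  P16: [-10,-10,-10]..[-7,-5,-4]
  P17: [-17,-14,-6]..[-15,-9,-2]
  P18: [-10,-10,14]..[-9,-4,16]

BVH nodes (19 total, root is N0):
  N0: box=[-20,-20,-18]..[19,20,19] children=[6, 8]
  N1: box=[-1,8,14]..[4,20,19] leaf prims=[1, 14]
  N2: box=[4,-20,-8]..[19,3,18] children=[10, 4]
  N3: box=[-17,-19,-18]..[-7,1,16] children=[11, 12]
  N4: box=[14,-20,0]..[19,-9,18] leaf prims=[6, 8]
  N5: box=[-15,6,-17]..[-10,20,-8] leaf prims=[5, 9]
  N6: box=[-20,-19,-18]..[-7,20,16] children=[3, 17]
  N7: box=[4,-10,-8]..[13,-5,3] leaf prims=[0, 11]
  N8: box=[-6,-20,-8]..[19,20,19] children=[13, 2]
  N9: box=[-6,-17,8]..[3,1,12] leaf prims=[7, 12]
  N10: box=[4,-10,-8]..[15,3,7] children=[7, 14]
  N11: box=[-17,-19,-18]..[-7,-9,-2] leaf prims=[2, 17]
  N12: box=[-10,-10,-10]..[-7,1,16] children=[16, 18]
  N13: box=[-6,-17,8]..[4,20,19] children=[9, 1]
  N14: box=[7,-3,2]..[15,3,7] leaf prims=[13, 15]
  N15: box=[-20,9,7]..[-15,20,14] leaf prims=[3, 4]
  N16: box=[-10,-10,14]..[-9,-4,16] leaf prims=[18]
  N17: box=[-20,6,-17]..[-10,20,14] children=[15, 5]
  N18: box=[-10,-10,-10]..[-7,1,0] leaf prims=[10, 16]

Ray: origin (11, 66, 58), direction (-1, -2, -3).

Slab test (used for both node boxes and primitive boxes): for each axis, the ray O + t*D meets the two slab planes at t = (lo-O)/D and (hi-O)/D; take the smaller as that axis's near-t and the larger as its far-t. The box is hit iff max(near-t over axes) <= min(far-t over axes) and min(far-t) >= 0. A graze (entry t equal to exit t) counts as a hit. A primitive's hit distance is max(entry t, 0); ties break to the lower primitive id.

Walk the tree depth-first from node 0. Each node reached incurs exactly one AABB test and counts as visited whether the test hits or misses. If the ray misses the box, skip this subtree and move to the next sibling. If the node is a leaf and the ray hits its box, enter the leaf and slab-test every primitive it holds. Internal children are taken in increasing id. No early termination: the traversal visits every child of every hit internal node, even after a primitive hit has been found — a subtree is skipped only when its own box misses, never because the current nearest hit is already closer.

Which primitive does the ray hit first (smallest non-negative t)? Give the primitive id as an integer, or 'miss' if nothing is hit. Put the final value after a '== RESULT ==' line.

Walk:
N0 x:[-8,31] y:[23,43] z:[13,76/3] -> hit [23,76/3], descend [6, 8]
  N6 x:[18,31] y:[23,85/2] z:[14,76/3] -> hit [23,76/3], descend [3, 17]
    N3 x:[18,28] y:[65/2,85/2] z:[14,76/3] -> miss, prune
    N17 x:[21,31] y:[23,30] z:[44/3,25] -> hit [23,25], descend [5, 15]
      N5 x:[21,26] y:[23,30] z:[22,25] -> hit [23,25] leaf, test {P5(miss), P9@t=24}
      N15 x:[26,31] y:[23,57/2] z:[44/3,17] -> miss, prune
  N8 x:[-8,17] y:[23,43] z:[13,22] -> miss, prune

Visited [0, 6, 3, 17, 5, 15, 8]. Tests: 7 box, 1 leaf. Nearest: P9.

== RESULT ==
9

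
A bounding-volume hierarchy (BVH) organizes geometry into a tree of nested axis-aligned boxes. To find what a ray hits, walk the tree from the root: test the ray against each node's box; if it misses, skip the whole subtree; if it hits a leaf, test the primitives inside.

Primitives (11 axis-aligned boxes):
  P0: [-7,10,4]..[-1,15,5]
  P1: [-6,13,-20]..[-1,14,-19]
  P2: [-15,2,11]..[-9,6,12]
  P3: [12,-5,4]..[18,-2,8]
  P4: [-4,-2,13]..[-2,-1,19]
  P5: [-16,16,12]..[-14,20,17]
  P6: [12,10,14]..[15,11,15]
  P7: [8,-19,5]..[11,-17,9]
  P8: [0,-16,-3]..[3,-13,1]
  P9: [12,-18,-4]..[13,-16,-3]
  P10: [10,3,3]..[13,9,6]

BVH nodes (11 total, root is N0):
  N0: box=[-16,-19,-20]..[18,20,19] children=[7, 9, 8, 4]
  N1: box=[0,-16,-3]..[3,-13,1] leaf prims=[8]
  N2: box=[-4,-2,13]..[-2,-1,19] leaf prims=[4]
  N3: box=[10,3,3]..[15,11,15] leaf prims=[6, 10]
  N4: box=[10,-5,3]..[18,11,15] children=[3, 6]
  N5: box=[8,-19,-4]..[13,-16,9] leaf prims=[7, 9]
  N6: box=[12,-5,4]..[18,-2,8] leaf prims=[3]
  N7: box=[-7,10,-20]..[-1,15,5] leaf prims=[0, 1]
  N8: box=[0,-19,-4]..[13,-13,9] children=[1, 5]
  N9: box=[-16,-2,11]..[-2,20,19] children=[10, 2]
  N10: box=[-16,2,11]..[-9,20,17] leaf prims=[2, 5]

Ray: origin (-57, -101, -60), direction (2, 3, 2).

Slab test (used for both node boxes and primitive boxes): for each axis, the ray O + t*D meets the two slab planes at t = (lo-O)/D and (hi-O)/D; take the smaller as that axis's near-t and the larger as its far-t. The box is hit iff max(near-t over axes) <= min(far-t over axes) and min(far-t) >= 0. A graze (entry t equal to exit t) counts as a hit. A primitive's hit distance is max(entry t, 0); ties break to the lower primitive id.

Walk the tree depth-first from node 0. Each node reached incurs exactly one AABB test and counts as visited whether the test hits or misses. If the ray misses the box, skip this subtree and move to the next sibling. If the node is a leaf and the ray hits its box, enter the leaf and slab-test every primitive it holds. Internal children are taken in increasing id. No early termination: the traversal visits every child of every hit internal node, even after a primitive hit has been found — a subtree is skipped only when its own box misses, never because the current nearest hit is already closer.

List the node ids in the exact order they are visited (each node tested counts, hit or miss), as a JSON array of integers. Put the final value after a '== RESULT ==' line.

Traverse from the root:
N0 x:[41/2,75/2] y:[82/3,121/3] z:[20,79/2] -> hit [82/3,75/2], descend [4, 7, 8, 9]
  N4 x:[67/2,75/2] y:[32,112/3] z:[63/2,75/2] -> hit [67/2,112/3], descend [3, 6]
    N3 x:[67/2,36] y:[104/3,112/3] z:[63/2,75/2] -> hit [104/3,36] leaf, test {P6(miss), P10(miss)}
    N6 x:[69/2,75/2] y:[32,33] z:[32,34] -> miss, prune
  N7 x:[25,28] y:[37,116/3] z:[20,65/2] -> miss, prune
  N8 x:[57/2,35] y:[82/3,88/3] z:[28,69/2] -> hit [57/2,88/3], descend [1, 5]
    N1 x:[57/2,30] y:[85/3,88/3] z:[57/2,61/2] -> hit [57/2,88/3] leaf, test {P8@t=57/2}
    N5 x:[65/2,35] y:[82/3,85/3] z:[28,69/2] -> miss, prune
  N9 x:[41/2,55/2] y:[33,121/3] z:[71/2,79/2] -> miss, prune

9 AABB tests over nodes [0, 4, 3, 6, 7, 8, 1, 5, 9]; 2 leaves entered; closest P8.

== RESULT ==
[0, 4, 3, 6, 7, 8, 1, 5, 9]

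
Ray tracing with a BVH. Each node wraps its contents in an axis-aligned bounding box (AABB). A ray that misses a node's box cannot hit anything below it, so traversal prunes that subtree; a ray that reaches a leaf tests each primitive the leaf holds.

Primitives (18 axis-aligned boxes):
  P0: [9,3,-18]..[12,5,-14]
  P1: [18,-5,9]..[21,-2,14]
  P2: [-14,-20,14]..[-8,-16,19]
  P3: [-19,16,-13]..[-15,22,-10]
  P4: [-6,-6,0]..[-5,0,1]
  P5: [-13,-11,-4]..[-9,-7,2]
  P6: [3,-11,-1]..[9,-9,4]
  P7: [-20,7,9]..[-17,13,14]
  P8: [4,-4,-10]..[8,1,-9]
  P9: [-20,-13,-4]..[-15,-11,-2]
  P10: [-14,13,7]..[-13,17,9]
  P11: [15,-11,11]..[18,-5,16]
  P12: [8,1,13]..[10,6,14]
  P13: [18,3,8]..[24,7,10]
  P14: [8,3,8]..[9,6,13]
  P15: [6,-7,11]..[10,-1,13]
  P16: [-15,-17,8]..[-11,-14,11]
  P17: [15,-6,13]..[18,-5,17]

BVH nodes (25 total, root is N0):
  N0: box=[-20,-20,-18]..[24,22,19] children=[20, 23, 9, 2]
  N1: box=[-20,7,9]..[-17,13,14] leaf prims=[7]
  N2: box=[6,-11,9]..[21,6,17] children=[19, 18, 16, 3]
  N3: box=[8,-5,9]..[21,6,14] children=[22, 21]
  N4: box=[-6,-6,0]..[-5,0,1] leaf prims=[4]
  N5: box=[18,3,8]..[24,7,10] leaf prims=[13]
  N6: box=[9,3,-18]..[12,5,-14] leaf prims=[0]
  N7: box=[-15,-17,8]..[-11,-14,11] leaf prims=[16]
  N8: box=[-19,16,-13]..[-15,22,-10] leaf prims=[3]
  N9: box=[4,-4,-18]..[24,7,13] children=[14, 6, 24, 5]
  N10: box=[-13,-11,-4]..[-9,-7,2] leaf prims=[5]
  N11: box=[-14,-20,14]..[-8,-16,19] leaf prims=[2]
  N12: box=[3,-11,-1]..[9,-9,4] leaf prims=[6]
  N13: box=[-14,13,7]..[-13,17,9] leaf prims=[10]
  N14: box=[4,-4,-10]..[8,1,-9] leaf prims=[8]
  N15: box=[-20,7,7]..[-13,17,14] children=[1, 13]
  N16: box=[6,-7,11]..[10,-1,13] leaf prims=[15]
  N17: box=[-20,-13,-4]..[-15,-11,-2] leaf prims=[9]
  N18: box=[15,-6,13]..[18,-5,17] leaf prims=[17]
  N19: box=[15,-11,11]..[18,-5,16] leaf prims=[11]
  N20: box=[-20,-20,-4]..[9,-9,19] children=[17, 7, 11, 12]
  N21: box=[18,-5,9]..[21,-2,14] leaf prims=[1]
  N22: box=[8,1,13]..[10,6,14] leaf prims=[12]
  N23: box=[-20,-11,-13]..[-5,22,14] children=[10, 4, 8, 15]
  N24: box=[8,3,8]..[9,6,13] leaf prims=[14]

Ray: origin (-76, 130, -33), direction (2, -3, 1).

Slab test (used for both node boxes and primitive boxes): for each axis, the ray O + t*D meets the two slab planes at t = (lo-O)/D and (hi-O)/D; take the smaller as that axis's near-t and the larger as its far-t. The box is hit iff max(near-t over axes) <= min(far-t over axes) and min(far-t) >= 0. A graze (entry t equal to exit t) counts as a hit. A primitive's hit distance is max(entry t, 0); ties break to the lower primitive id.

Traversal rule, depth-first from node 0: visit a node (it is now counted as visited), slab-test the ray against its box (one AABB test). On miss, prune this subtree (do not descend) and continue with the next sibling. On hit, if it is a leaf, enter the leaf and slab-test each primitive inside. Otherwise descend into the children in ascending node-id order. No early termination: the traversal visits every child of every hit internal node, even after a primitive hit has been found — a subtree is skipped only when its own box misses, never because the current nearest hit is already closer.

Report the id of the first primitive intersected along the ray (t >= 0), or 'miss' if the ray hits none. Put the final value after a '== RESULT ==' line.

Walk:
N0 x:[28,50] y:[36,50] z:[15,52] -> hit [36,50], descend [2, 9, 20, 23]
  N2 x:[41,97/2] y:[124/3,47] z:[42,50] -> hit [42,47], descend [3, 16, 18, 19]
    N3 x:[42,97/2] y:[124/3,45] z:[42,47] -> hit [42,45], descend [21, 22]
      N21 x:[47,97/2] y:[44,45] z:[42,47] -> miss, prune
      N22 x:[42,43] y:[124/3,43] z:[46,47] -> miss, prune
    N16 x:[41,43] y:[131/3,137/3] z:[44,46] -> miss, prune
    N18 x:[91/2,47] y:[45,136/3] z:[46,50] -> miss, prune
    N19 x:[91/2,47] y:[45,47] z:[44,49] -> hit [91/2,47] leaf, test {P11@t=91/2}
  N9 x:[40,50] y:[41,134/3] z:[15,46] -> hit [41,134/3], descend [5, 6, 14, 24]
    N5 x:[47,50] y:[41,127/3] z:[41,43] -> miss, prune
    N6 x:[85/2,44] y:[125/3,127/3] z:[15,19] -> miss, prune
    N14 x:[40,42] y:[43,134/3] z:[23,24] -> miss, prune
    N24 x:[42,85/2] y:[124/3,127/3] z:[41,46] -> hit [42,127/3] leaf, test {P14@t=42}
  N20 x:[28,85/2] y:[139/3,50] z:[29,52] -> miss, prune
  N23 x:[28,71/2] y:[36,47] z:[20,47] -> miss, prune

order=[0, 2, 3, 21, 22, 16, 18, 19, 9, 5, 6, 14, 24, 20, 23]  |boxes|=15  |leaves|=2  hit=P14

== RESULT ==
14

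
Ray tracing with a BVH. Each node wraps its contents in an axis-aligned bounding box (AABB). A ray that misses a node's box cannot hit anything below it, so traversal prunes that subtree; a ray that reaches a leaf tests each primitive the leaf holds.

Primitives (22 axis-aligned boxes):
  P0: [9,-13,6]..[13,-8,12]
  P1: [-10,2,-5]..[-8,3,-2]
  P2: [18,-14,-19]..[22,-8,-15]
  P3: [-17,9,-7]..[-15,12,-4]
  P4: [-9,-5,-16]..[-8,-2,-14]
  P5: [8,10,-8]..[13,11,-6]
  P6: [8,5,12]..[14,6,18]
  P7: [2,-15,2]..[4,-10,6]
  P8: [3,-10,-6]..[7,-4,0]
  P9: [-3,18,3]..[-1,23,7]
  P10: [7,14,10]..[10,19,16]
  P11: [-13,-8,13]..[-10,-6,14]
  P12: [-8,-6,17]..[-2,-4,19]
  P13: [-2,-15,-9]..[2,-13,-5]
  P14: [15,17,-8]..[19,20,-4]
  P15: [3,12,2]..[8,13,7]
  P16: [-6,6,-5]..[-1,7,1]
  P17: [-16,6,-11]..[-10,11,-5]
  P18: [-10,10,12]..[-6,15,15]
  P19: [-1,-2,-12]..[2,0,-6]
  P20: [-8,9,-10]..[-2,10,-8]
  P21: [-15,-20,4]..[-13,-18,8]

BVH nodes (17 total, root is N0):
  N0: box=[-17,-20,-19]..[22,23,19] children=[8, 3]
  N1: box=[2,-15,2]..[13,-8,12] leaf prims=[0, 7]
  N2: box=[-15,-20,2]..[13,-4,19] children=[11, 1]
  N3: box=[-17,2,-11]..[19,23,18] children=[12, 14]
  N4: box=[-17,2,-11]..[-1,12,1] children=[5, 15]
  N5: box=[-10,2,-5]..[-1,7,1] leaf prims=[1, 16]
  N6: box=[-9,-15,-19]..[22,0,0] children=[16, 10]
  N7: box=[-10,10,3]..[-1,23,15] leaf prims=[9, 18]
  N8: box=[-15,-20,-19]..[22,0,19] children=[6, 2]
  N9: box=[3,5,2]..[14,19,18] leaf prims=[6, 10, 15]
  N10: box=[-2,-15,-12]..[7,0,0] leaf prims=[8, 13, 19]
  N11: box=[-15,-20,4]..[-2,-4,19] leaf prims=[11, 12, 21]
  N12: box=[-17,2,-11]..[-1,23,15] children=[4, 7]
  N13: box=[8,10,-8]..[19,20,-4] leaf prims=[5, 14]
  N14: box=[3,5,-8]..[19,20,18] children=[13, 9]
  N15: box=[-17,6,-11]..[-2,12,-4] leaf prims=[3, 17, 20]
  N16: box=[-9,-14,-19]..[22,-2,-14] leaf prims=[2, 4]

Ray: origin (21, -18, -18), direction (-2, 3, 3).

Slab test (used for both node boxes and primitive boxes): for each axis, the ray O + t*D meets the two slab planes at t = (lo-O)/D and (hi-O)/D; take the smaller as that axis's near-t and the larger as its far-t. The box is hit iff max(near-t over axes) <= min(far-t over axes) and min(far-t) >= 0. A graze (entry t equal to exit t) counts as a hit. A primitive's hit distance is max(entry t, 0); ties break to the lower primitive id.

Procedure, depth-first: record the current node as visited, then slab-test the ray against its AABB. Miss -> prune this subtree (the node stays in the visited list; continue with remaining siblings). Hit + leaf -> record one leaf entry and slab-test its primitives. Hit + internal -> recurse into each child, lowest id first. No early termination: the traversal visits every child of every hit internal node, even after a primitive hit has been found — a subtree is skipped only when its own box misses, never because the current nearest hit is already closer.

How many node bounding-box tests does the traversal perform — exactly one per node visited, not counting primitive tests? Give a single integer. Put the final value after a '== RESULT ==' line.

Traverse from the root:
N0 x:[-1/2,19] y:[-2/3,41/3] z:[-1/3,37/3] -> hit [-1/3,37/3], descend [3, 8]
  N3 x:[1,19] y:[20/3,41/3] z:[7/3,12] -> hit [20/3,12], descend [12, 14]
    N12 x:[11,19] y:[20/3,41/3] z:[7/3,11] -> hit [11,11], descend [4, 7]
      N4 x:[11,19] y:[20/3,10] z:[7/3,19/3] -> miss, prune
      N7 x:[11,31/2] y:[28/3,41/3] z:[7,11] -> hit [11,11] leaf, test {P9(miss), P18(miss)}
    N14 x:[1,9] y:[23/3,38/3] z:[10/3,12] -> hit [23/3,9], descend [9, 13]
      N9 x:[7/2,9] y:[23/3,37/3] z:[20/3,12] -> hit [23/3,9] leaf, test {P6(miss), P10(miss), P15(miss)}
      N13 x:[1,13/2] y:[28/3,38/3] z:[10/3,14/3] -> miss, prune
  N8 x:[-1/2,18] y:[-2/3,6] z:[-1/3,37/3] -> hit [-1/3,6], descend [2, 6]
    N2 x:[4,18] y:[-2/3,14/3] z:[20/3,37/3] -> miss, prune
    N6 x:[-1/2,15] y:[1,6] z:[-1/3,6] -> hit [1,6], descend [10, 16]
      N10 x:[7,23/2] y:[1,6] z:[2,6] -> miss, prune
      N16 x:[-1/2,15] y:[4/3,16/3] z:[-1/3,4/3] -> hit [4/3,4/3] leaf, test {P2(miss), P4(miss)}

13 AABB tests over nodes [0, 3, 12, 4, 7, 14, 9, 13, 8, 2, 6, 10, 16]; 3 leaves entered; closest miss.

== RESULT ==
13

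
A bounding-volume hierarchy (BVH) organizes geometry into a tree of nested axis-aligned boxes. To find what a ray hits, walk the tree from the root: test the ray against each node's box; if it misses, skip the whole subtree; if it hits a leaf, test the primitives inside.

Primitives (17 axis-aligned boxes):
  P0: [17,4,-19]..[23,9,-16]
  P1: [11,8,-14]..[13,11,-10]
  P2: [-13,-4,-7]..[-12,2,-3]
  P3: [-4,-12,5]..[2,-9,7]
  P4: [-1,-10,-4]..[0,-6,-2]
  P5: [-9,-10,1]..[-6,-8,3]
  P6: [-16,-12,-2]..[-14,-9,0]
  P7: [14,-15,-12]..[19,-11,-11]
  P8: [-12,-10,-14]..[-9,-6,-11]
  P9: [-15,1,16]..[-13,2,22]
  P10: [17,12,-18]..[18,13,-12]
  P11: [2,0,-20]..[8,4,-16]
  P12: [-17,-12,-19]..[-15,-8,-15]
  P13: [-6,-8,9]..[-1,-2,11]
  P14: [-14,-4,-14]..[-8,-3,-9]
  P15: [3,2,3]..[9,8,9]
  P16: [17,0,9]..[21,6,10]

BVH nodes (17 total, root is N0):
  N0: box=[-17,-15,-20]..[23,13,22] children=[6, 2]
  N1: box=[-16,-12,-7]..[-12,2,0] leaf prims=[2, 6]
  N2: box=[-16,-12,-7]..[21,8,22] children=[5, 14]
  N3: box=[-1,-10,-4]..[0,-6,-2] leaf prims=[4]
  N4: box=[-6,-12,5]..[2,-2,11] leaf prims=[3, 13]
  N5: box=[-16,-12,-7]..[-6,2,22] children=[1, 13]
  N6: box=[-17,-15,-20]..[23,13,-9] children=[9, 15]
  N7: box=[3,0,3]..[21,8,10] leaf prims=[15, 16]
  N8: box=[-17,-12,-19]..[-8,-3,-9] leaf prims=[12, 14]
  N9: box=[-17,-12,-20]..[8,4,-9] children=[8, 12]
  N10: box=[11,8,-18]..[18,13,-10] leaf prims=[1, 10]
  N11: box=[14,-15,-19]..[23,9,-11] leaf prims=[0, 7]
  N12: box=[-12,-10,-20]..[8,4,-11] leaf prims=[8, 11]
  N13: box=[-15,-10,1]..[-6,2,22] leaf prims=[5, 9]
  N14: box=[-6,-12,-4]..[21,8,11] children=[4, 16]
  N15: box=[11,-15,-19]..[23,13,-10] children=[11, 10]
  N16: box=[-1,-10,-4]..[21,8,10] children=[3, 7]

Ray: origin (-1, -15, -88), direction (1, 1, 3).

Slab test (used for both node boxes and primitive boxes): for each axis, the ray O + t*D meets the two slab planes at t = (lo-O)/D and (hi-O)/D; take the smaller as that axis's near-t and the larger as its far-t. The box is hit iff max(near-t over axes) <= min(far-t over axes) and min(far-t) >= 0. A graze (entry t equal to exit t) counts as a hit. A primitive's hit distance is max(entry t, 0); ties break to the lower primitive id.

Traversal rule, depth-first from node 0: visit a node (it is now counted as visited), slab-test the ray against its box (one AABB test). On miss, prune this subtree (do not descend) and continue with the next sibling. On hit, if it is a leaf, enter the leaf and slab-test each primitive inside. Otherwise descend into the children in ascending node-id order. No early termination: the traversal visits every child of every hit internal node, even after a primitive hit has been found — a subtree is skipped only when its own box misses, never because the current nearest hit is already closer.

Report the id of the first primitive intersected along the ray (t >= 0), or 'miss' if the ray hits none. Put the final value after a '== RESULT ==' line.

Traverse from the root:
N0 x:[-16,24] y:[0,28] z:[68/3,110/3] -> hit [68/3,24], descend [2, 6]
  N2 x:[-15,22] y:[3,23] z:[27,110/3] -> miss, prune
  N6 x:[-16,24] y:[0,28] z:[68/3,79/3] -> hit [68/3,24], descend [9, 15]
    N9 x:[-16,9] y:[3,19] z:[68/3,79/3] -> miss, prune
    N15 x:[12,24] y:[0,28] z:[23,26] -> hit [23,24], descend [10, 11]
      N10 x:[12,19] y:[23,28] z:[70/3,26] -> miss, prune
      N11 x:[15,24] y:[0,24] z:[23,77/3] -> hit [23,24] leaf, test {P0@t=23, P7(miss)}

order=[0, 2, 6, 9, 15, 10, 11]  |boxes|=7  |leaves|=1  hit=P0

== RESULT ==
0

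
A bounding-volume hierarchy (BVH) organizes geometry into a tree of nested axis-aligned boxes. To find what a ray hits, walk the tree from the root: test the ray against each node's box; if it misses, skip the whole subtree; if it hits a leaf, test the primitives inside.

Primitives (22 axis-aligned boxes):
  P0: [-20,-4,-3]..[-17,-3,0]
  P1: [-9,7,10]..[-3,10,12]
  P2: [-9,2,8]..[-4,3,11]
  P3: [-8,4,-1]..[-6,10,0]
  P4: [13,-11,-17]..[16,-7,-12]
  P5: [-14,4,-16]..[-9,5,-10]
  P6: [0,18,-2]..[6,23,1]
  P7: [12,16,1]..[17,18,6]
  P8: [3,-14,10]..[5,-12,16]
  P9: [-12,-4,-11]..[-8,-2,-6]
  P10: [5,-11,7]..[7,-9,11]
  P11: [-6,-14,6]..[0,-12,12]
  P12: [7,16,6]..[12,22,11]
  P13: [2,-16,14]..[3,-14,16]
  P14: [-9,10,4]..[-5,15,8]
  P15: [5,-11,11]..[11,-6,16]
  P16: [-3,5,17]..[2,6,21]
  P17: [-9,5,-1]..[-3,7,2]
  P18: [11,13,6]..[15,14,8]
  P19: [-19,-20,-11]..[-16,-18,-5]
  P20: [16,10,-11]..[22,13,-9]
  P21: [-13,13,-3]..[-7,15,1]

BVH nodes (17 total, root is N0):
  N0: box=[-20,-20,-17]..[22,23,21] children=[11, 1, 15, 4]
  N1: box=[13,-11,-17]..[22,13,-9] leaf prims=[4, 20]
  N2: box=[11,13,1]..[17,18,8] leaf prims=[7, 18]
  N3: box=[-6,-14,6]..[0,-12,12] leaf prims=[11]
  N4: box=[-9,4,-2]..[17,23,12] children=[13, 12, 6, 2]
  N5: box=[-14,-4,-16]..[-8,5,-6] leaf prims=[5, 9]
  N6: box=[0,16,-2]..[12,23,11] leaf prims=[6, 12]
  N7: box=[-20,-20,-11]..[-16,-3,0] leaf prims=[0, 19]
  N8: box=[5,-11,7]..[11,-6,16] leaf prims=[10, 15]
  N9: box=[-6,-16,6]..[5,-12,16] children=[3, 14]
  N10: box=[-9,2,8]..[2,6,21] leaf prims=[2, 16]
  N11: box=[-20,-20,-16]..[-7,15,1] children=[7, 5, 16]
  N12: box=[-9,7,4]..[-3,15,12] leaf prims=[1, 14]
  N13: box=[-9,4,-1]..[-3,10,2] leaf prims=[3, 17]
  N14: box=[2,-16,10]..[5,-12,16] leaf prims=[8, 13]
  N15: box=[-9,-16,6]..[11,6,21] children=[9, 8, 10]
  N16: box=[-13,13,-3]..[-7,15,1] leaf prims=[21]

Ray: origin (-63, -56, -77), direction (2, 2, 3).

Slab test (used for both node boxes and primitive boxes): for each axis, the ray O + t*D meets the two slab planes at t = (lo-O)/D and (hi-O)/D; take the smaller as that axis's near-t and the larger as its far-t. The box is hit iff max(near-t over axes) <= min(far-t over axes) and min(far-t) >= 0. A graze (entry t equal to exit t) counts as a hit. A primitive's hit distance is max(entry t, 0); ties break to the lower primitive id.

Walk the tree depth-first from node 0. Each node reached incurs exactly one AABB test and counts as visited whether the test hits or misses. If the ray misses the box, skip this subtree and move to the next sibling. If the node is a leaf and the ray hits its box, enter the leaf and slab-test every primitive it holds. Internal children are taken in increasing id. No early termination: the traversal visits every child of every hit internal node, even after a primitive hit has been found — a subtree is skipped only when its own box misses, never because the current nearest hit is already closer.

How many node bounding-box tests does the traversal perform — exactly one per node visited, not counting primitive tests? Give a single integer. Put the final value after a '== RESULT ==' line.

Traverse from the root:
N0 x:[43/2,85/2] y:[18,79/2] z:[20,98/3] -> hit [43/2,98/3], descend [1, 4, 11, 15]
  N1 x:[38,85/2] y:[45/2,69/2] z:[20,68/3] -> miss, prune
  N4 x:[27,40] y:[30,79/2] z:[25,89/3] -> miss, prune
  N11 x:[43/2,28] y:[18,71/2] z:[61/3,26] -> hit [43/2,26], descend [5, 7, 16]
    N5 x:[49/2,55/2] y:[26,61/2] z:[61/3,71/3] -> miss, prune
    N7 x:[43/2,47/2] y:[18,53/2] z:[22,77/3] -> hit [22,47/2] leaf, test {P0(miss), P19(miss)}
    N16 x:[25,28] y:[69/2,71/2] z:[74/3,26] -> miss, prune
  N15 x:[27,37] y:[20,31] z:[83/3,98/3] -> hit [83/3,31], descend [8, 9, 10]
    N8 x:[34,37] y:[45/2,25] z:[28,31] -> miss, prune
    N9 x:[57/2,34] y:[20,22] z:[83/3,31] -> miss, prune
    N10 x:[27,65/2] y:[29,31] z:[85/3,98/3] -> hit [29,31] leaf, test {P2@t=29, P16(miss)}

11 AABB tests over nodes [0, 1, 4, 11, 5, 7, 16, 15, 8, 9, 10]; 2 leaves entered; closest P2.

== RESULT ==
11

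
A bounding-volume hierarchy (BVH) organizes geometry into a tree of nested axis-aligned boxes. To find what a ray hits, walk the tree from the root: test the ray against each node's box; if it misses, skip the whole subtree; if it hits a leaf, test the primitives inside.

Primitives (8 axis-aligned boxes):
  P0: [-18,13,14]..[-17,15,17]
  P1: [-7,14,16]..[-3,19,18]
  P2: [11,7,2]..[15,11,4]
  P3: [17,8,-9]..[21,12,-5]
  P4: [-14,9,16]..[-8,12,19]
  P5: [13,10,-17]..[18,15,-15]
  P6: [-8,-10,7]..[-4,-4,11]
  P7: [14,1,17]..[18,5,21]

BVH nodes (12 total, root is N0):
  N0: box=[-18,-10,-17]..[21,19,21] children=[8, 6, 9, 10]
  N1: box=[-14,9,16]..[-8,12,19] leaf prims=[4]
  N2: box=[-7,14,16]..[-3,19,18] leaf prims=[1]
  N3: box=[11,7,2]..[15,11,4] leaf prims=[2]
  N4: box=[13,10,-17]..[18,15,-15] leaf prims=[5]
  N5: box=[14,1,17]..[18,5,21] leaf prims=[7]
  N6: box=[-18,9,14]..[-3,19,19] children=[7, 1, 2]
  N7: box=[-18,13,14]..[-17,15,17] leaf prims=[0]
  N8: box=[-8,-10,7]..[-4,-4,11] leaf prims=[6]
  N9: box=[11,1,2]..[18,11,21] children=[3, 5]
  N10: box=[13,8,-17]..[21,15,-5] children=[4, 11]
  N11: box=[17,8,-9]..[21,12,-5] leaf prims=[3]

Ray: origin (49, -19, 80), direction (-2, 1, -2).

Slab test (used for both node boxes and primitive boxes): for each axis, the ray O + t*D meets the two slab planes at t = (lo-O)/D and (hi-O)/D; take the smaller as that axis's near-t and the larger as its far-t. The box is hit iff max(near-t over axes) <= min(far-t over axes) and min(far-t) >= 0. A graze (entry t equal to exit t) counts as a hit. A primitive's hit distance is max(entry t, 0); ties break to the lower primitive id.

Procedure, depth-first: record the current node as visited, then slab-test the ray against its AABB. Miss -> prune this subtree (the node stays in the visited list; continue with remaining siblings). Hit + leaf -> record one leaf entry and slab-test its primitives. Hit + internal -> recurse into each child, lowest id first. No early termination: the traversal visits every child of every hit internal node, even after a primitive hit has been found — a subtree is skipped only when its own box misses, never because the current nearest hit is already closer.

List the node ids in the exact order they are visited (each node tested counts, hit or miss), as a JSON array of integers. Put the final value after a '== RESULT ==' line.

Trace the traversal:
N0 x:[14,67/2] y:[9,38] z:[59/2,97/2] -> hit [59/2,67/2], descend [6, 8, 9, 10]
  N6 x:[26,67/2] y:[28,38] z:[61/2,33] -> hit [61/2,33], descend [1, 2, 7]
    N1 x:[57/2,63/2] y:[28,31] z:[61/2,32] -> hit [61/2,31] leaf, test {P4@t=61/2}
    N2 x:[26,28] y:[33,38] z:[31,32] -> miss, prune
    N7 x:[33,67/2] y:[32,34] z:[63/2,33] -> hit [33,33] leaf, test {P0@t=33}
  N8 x:[53/2,57/2] y:[9,15] z:[69/2,73/2] -> miss, prune
  N9 x:[31/2,19] y:[20,30] z:[59/2,39] -> miss, prune
  N10 x:[14,18] y:[27,34] z:[85/2,97/2] -> miss, prune

8 AABB tests over nodes [0, 6, 1, 2, 7, 8, 9, 10]; 2 leaves entered; closest P4.

== RESULT ==
[0, 6, 1, 2, 7, 8, 9, 10]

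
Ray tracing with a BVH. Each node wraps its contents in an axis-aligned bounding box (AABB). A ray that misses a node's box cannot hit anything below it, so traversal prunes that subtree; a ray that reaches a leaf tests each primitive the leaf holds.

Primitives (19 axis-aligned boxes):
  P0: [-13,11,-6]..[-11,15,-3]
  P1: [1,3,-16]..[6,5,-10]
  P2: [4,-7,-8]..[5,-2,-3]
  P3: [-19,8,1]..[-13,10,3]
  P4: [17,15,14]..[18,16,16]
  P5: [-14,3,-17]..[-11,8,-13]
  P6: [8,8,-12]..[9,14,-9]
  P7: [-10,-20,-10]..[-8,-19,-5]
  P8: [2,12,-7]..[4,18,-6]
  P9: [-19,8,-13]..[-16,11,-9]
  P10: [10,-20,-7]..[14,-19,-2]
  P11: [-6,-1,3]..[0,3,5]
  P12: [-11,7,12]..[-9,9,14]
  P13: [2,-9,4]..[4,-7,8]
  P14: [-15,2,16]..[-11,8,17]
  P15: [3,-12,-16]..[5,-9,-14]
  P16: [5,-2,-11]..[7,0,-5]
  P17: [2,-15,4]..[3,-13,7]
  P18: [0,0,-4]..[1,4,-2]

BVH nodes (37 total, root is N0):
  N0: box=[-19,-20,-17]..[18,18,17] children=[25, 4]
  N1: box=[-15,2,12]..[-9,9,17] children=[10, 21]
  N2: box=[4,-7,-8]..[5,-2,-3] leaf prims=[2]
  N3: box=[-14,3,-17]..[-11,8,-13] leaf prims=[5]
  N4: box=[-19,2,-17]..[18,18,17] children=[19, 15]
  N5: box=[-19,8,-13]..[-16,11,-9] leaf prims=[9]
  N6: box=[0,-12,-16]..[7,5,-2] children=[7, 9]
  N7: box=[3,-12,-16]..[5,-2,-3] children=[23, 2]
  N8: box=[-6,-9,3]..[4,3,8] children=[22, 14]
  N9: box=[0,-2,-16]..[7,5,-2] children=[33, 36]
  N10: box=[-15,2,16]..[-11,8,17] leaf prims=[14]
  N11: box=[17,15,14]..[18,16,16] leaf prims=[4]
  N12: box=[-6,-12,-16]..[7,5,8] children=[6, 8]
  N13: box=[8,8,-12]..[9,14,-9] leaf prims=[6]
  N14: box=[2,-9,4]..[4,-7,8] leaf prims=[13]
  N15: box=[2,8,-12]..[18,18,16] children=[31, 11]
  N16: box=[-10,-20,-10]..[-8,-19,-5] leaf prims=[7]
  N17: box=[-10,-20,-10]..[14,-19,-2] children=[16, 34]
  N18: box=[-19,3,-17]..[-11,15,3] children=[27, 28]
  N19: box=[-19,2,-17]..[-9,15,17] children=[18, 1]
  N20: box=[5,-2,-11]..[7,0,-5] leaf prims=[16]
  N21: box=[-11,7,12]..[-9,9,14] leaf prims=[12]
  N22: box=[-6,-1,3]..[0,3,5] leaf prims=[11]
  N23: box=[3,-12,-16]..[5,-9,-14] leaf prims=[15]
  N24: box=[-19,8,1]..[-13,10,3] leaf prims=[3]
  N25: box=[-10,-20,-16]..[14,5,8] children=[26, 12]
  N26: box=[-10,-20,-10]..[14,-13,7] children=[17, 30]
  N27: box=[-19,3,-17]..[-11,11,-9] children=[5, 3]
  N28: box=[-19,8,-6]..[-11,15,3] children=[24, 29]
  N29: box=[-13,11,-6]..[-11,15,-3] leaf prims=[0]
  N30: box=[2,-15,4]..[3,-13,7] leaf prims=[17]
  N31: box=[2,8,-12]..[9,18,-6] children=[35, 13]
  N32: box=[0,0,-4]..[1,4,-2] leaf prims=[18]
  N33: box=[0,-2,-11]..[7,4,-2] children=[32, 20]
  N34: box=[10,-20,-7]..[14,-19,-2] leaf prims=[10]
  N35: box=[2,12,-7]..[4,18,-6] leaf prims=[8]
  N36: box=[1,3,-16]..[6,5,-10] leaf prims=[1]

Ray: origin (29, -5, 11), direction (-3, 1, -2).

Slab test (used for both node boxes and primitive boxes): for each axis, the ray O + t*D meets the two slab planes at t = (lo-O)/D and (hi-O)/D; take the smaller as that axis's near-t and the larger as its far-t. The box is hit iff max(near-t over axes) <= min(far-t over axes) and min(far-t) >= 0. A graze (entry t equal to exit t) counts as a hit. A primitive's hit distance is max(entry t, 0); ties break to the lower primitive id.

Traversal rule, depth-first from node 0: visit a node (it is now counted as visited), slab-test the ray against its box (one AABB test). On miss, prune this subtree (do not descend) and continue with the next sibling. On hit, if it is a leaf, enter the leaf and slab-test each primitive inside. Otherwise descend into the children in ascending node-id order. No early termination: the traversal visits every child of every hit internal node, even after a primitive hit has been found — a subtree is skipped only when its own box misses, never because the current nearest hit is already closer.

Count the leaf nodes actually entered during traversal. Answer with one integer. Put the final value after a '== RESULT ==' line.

Trace the traversal:
N0 x:[11/3,16] y:[-15,23] z:[-3,14] -> hit [11/3,14], descend [4, 25]
  N4 x:[11/3,16] y:[7,23] z:[-3,14] -> hit [7,14], descend [15, 19]
    N15 x:[11/3,9] y:[13,23] z:[-5/2,23/2] -> miss, prune
    N19 x:[38/3,16] y:[7,20] z:[-3,14] -> hit [38/3,14], descend [1, 18]
      N1 x:[38/3,44/3] y:[7,14] z:[-3,-1/2] -> miss, prune
      N18 x:[40/3,16] y:[8,20] z:[4,14] -> hit [40/3,14], descend [27, 28]
        N27 x:[40/3,16] y:[8,16] z:[10,14] -> hit [40/3,14], descend [3, 5]
          N3 x:[40/3,43/3] y:[8,13] z:[12,14] -> miss, prune
          N5 x:[15,16] y:[13,16] z:[10,12] -> miss, prune
        N28 x:[40/3,16] y:[13,20] z:[4,17/2] -> miss, prune
  N25 x:[5,13] y:[-15,10] z:[3/2,27/2] -> hit [5,10], descend [12, 26]
    N12 x:[22/3,35/3] y:[-7,10] z:[3/2,27/2] -> hit [22/3,10], descend [6, 8]
      N6 x:[22/3,29/3] y:[-7,10] z:[13/2,27/2] -> hit [22/3,29/3], descend [7, 9]
        N7 x:[8,26/3] y:[-7,3] z:[7,27/2] -> miss, prune
        N9 x:[22/3,29/3] y:[3,10] z:[13/2,27/2] -> hit [22/3,29/3], descend [33, 36]
          N33 x:[22/3,29/3] y:[3,9] z:[13/2,11] -> hit [22/3,9], descend [20, 32]
            N20 x:[22/3,8] y:[3,5] z:[8,11] -> miss, prune
            N32 x:[28/3,29/3] y:[5,9] z:[13/2,15/2] -> miss, prune
          N36 x:[23/3,28/3] y:[8,10] z:[21/2,27/2] -> miss, prune
      N8 x:[25/3,35/3] y:[-4,8] z:[3/2,4] -> miss, prune
    N26 x:[5,13] y:[-15,-8] z:[2,21/2] -> miss, prune

Visited [0, 4, 15, 19, 1, 18, 27, 3, 5, 28, 25, 12, 6, 7, 9, 33, 20, 32, 36, 8, 26]. Tests: 21 box, 0 leaf. Nearest: miss.

== RESULT ==
0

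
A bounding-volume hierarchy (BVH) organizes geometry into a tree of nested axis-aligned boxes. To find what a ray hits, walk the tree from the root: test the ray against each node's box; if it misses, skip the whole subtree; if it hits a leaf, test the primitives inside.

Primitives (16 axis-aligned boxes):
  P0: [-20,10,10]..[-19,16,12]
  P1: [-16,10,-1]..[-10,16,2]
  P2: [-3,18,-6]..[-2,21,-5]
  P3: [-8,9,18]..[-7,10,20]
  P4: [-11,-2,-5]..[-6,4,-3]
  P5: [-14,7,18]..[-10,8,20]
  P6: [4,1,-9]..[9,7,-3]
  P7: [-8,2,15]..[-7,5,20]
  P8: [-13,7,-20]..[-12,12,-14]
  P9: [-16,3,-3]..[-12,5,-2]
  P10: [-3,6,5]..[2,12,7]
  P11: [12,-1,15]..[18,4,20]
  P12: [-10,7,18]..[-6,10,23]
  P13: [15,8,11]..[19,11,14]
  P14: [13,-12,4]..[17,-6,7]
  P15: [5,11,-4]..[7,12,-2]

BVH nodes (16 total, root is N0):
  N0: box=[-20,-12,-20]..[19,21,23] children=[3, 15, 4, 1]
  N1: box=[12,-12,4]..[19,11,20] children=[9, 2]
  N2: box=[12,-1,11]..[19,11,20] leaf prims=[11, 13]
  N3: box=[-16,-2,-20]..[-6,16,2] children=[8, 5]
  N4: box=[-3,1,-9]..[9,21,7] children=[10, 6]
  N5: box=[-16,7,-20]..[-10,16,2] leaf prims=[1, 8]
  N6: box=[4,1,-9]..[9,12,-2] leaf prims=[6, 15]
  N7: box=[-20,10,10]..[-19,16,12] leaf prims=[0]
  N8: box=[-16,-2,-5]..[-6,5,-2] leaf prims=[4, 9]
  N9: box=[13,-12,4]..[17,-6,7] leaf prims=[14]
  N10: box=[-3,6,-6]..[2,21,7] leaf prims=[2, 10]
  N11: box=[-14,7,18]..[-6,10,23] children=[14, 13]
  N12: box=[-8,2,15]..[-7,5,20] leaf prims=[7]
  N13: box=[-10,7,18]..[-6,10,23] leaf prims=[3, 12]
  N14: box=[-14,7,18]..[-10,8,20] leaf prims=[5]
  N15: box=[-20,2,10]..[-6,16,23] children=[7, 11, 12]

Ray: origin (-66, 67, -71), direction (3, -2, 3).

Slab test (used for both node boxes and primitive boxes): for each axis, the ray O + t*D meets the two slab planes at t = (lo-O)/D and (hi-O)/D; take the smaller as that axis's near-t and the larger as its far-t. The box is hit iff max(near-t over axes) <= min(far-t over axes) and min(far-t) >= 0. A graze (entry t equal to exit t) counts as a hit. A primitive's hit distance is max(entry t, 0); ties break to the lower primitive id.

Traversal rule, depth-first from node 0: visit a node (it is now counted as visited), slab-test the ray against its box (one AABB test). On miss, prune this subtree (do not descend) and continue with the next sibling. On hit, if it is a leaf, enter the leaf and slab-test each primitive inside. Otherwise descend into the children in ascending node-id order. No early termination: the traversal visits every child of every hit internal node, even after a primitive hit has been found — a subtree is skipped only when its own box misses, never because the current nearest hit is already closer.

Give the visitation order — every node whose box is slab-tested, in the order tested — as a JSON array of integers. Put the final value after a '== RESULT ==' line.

Trace the traversal:
N0 x:[46/3,85/3] y:[23,79/2] z:[17,94/3] -> hit [23,85/3], descend [1, 3, 4, 15]
  N1 x:[26,85/3] y:[28,79/2] z:[25,91/3] -> hit [28,85/3], descend [2, 9]
    N2 x:[26,85/3] y:[28,34] z:[82/3,91/3] -> hit [28,85/3] leaf, test {P11(miss), P13@t=28}
    N9 x:[79/3,83/3] y:[73/2,79/2] z:[25,26] -> miss, prune
  N3 x:[50/3,20] y:[51/2,69/2] z:[17,73/3] -> miss, prune
  N4 x:[21,25] y:[23,33] z:[62/3,26] -> hit [23,25], descend [6, 10]
    N6 x:[70/3,25] y:[55/2,33] z:[62/3,23] -> miss, prune
    N10 x:[21,68/3] y:[23,61/2] z:[65/3,26] -> miss, prune
  N15 x:[46/3,20] y:[51/2,65/2] z:[27,94/3] -> miss, prune

Visited [0, 1, 2, 9, 3, 4, 6, 10, 15]. Tests: 9 box, 1 leaf. Nearest: P13.

== RESULT ==
[0, 1, 2, 9, 3, 4, 6, 10, 15]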